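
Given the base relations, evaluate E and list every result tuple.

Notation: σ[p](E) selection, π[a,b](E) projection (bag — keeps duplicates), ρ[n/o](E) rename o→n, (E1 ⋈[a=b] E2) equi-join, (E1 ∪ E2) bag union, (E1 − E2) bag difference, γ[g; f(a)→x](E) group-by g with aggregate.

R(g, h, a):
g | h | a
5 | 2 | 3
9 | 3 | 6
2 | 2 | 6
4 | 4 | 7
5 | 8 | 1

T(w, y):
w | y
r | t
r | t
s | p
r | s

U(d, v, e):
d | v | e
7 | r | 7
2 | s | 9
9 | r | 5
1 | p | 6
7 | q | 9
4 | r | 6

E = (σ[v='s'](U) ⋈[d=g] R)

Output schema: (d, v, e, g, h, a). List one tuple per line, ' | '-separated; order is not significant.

Stepwise |·|:
  U → 6
  σ[v='s'](U) → 1
  R → 5
  (σ[v='s'](U) ⋈[d=g] R) → 1

== RESULT ==
d | v | e | g | h | a
2 | s | 9 | 2 | 2 | 6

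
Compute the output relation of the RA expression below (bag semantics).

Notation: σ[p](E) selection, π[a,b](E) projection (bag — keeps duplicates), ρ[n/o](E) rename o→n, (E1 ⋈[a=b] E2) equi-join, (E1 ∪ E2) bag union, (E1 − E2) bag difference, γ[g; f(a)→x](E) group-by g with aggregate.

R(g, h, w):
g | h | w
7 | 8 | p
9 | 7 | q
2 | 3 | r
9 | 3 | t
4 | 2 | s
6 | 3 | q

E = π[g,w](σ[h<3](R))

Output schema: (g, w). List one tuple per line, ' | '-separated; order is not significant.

Row counts bottom-up:
  R → 6
  σ[h<3](R) → 1
  π[g,w](σ[h<3](R)) → 1

== RESULT ==
g | w
4 | s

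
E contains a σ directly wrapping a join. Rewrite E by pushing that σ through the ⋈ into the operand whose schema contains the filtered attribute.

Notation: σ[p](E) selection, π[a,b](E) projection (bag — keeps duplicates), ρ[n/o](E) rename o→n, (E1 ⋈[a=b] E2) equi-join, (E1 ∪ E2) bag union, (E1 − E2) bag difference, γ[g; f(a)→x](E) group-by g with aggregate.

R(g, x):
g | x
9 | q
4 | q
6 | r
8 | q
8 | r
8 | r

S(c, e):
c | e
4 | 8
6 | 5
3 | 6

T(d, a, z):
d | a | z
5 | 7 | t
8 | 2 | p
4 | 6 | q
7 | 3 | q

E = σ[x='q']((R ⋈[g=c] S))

σ filters on x, owned by the left side.
E' = (σ[x='q'](R) ⋈[g=c] S)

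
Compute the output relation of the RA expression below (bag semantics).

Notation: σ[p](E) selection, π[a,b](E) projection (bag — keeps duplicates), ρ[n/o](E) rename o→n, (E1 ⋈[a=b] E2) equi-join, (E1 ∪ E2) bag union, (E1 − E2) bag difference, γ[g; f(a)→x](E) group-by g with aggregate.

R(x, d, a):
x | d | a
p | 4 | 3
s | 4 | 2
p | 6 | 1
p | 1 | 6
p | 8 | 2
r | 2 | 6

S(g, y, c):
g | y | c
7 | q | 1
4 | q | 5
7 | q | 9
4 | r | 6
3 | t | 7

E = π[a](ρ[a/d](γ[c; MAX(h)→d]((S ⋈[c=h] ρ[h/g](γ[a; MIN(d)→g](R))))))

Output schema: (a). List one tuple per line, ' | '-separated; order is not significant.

Row counts bottom-up:
  S → 5
  R → 6
  γ[a; MIN(d)→g](R) → 4
  ρ[h/g](γ[a; MIN(d)→g](R)) → 4
  (S ⋈[c=h] ρ[h/g](γ[a; MIN(d)→g](R))) → 2
  γ[c; MAX(h)→d]((S ⋈[c=h] ρ[h/g](γ[a; MIN(d)→g](R)))) → 2
  ρ[a/d](γ[c; MAX(h)→d]((S ⋈[c=h] ρ[h/g](γ[a; MIN(d)→g](R))))) → 2
  π[a](ρ[a/d](γ[c; MAX(h)→d]((S ⋈[c=h] ρ[h/g](γ[a; MIN(d)→g](R)))))) → 2

== RESULT ==
a
1
6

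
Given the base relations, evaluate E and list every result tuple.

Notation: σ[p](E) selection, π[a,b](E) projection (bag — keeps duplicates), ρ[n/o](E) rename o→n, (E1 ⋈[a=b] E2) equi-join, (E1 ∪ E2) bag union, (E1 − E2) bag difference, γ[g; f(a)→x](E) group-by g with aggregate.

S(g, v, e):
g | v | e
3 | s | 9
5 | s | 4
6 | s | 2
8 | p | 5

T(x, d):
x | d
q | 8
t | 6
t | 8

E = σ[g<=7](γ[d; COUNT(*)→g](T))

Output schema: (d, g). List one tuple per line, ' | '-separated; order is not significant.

Per-node cardinality:
  T → 3
  γ[d; COUNT(*)→g](T) → 2
  σ[g<=7](γ[d; COUNT(*)→g](T)) → 2

== RESULT ==
d | g
6 | 1
8 | 2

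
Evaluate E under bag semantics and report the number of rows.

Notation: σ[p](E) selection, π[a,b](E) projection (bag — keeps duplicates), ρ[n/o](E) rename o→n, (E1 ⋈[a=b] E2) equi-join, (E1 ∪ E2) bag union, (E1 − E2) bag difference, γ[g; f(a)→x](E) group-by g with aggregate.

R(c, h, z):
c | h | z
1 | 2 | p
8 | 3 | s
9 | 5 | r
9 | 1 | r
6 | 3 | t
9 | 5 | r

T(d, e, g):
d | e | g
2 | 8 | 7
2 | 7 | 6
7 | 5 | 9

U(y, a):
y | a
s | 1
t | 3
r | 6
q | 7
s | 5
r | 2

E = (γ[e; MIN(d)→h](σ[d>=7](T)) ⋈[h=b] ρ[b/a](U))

Subexpression sizes:
  T → 3
  σ[d>=7](T) → 1
  γ[e; MIN(d)→h](σ[d>=7](T)) → 1
  U → 6
  ρ[b/a](U) → 6
  (γ[e; MIN(d)→h](σ[d>=7](T)) ⋈[h=b] ρ[b/a](U)) → 1

|E| = 1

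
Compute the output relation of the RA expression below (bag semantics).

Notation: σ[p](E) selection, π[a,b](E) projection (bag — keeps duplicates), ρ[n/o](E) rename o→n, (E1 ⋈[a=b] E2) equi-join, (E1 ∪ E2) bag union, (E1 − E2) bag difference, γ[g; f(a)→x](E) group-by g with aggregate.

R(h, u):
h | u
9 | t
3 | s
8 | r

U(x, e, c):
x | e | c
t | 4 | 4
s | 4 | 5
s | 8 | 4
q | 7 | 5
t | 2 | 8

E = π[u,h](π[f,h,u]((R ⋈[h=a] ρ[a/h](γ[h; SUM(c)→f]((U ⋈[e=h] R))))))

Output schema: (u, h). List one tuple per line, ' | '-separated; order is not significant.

Subexpression sizes:
  R → 3
  U → 5
  R → 3
  (U ⋈[e=h] R) → 1
  γ[h; SUM(c)→f]((U ⋈[e=h] R)) → 1
  ρ[a/h](γ[h; SUM(c)→f]((U ⋈[e=h] R))) → 1
  (R ⋈[h=a] ρ[a/h](γ[h; SUM(c)→f]((U ⋈[e=h] R)))) → 1
  π[f,h,u]((R ⋈[h=a] ρ[a/h](γ[h; SUM(c)→f]((U ⋈[e=h] R))))) → 1
  π[u,h](π[f,h,u]((R ⋈[h=a] ρ[a/h](γ[h; SUM(c)→f]((U ⋈[e=h] R)))))) → 1

== RESULT ==
u | h
r | 8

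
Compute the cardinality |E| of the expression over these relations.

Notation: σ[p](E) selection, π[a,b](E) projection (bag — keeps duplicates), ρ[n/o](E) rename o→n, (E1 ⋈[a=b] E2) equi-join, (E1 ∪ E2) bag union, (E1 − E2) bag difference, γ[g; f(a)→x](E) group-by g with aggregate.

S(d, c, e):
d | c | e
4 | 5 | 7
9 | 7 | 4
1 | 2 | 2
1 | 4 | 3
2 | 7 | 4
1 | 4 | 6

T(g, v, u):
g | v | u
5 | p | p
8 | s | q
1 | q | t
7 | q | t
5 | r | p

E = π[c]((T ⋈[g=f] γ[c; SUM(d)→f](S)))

Row counts bottom-up:
  T → 5
  S → 6
  γ[c; SUM(d)→f](S) → 4
  (T ⋈[g=f] γ[c; SUM(d)→f](S)) → 1
  π[c]((T ⋈[g=f] γ[c; SUM(d)→f](S))) → 1

|E| = 1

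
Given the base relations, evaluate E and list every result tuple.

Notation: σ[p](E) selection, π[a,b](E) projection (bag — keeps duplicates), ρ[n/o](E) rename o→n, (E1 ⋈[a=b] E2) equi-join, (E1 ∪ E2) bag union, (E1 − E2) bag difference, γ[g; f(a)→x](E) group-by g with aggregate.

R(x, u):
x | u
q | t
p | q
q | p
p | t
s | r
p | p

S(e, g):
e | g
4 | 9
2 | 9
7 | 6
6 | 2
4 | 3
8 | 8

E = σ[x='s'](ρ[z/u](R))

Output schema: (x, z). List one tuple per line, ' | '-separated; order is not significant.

Stepwise |·|:
  R → 6
  ρ[z/u](R) → 6
  σ[x='s'](ρ[z/u](R)) → 1

== RESULT ==
x | z
s | r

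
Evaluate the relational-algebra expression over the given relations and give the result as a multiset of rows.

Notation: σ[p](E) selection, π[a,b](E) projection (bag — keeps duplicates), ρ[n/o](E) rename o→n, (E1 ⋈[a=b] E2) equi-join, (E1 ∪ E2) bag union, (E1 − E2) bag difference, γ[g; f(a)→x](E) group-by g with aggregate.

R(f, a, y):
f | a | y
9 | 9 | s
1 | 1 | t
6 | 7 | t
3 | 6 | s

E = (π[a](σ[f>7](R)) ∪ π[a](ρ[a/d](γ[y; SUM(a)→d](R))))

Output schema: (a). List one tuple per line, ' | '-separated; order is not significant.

Stepwise |·|:
  R → 4
  σ[f>7](R) → 1
  π[a](σ[f>7](R)) → 1
  R → 4
  γ[y; SUM(a)→d](R) → 2
  ρ[a/d](γ[y; SUM(a)→d](R)) → 2
  π[a](ρ[a/d](γ[y; SUM(a)→d](R))) → 2
  (π[a](σ[f>7](R)) ∪ π[a](ρ[a/d](γ[y; SUM(a)→d](R)))) → 3

== RESULT ==
a
8
9
15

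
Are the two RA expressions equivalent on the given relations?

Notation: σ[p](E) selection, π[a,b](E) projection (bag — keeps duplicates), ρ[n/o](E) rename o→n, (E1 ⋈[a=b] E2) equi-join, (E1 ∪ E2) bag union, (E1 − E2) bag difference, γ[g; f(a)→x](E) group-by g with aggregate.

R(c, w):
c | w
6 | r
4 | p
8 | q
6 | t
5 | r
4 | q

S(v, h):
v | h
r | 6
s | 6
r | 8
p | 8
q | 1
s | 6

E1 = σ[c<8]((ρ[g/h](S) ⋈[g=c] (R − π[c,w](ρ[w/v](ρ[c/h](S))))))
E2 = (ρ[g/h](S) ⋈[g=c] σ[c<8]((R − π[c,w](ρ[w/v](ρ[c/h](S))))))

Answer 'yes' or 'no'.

E1 per-node cardinality:
  S → 6
  ρ[g/h](S) → 6
  R → 6
  S → 6
  ρ[c/h](S) → 6
  ρ[w/v](ρ[c/h](S)) → 6
  π[c,w](ρ[w/v](ρ[c/h](S))) → 6
  (R − π[c,w](ρ[w/v](ρ[c/h](S)))) → 5
  (ρ[g/h](S) ⋈[g=c] (R − π[c,w](ρ[w/v](ρ[c/h](S))))) → 5
  σ[c<8]((ρ[g/h](S) ⋈[g=c] (R − π[c,w](ρ[w/v](ρ[c/h](S)))))) → 3
E2 per-node cardinality:
  S → 6
  ρ[g/h](S) → 6
  R → 6
  S → 6
  ρ[c/h](S) → 6
  ρ[w/v](ρ[c/h](S)) → 6
  π[c,w](ρ[w/v](ρ[c/h](S))) → 6
  (R − π[c,w](ρ[w/v](ρ[c/h](S)))) → 5
  σ[c<8]((R − π[c,w](ρ[w/v](ρ[c/h](S))))) → 4
  (ρ[g/h](S) ⋈[g=c] σ[c<8]((R − π[c,w](ρ[w/v](ρ[c/h](S)))))) → 3

E1 and E2 produce the same multiset:
v | g | c | w
r | 6 | 6 | t
s | 6 | 6 | t
s | 6 | 6 | t

yes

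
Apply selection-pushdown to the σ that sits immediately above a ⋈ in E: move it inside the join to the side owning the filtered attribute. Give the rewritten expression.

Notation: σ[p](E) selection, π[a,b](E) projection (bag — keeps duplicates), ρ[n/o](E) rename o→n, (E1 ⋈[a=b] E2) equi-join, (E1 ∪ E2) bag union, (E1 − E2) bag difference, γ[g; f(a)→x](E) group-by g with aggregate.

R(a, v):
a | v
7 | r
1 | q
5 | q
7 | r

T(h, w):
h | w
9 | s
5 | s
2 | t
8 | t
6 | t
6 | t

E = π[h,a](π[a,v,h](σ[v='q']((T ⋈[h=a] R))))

σ filters on v, owned by the right side.
E' = π[h,a](π[a,v,h]((T ⋈[h=a] σ[v='q'](R))))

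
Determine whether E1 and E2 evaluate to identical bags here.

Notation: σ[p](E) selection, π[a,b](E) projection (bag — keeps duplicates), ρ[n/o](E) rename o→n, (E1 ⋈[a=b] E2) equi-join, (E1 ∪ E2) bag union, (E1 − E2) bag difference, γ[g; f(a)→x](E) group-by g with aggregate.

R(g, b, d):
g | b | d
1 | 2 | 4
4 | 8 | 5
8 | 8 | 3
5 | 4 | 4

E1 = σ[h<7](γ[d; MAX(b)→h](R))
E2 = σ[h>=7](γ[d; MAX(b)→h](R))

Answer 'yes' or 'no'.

E1 subexpression sizes:
  R → 4
  γ[d; MAX(b)→h](R) → 3
  σ[h<7](γ[d; MAX(b)→h](R)) → 1
E2 subexpression sizes:
  R → 4
  γ[d; MAX(b)→h](R) → 3
  σ[h>=7](γ[d; MAX(b)→h](R)) → 2

E1 result:
d | h
4 | 4
E2 result:
d | h
3 | 8
5 | 8
Witness: (4, 4) appears 1× in E1 but 0× in E2.

no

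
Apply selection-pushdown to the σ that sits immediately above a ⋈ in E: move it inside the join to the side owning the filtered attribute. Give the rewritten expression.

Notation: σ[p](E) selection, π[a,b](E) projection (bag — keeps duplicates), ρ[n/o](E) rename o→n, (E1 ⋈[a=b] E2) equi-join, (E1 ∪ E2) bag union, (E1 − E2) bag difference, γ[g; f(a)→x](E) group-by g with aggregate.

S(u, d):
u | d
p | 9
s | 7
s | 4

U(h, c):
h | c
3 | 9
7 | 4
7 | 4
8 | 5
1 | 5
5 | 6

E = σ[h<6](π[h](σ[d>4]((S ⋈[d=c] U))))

σ filters on d, owned by the left side.
E' = σ[h<6](π[h]((σ[d>4](S) ⋈[d=c] U)))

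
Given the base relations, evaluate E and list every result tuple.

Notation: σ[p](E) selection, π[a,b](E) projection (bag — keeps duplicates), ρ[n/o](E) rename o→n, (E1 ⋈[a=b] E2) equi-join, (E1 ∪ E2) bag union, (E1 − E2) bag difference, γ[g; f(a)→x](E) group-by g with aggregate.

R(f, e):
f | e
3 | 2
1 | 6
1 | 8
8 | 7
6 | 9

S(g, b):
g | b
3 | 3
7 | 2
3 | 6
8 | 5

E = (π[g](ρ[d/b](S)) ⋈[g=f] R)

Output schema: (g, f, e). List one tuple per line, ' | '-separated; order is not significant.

Subexpression sizes:
  S → 4
  ρ[d/b](S) → 4
  π[g](ρ[d/b](S)) → 4
  R → 5
  (π[g](ρ[d/b](S)) ⋈[g=f] R) → 3

== RESULT ==
g | f | e
3 | 3 | 2
3 | 3 | 2
8 | 8 | 7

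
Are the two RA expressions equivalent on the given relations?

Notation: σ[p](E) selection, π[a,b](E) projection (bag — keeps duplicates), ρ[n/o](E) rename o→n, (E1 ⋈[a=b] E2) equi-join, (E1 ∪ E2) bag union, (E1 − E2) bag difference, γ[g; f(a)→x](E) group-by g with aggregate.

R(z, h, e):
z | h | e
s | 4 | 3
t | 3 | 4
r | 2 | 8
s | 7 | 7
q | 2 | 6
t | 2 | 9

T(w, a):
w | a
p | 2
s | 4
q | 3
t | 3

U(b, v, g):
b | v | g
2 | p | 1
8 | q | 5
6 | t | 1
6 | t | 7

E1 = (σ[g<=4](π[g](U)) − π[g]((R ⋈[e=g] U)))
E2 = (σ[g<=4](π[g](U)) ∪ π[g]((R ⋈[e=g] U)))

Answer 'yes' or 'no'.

E1 row counts bottom-up:
  U → 4
  π[g](U) → 4
  σ[g<=4](π[g](U)) → 2
  R → 6
  U → 4
  (R ⋈[e=g] U) → 1
  π[g]((R ⋈[e=g] U)) → 1
  (σ[g<=4](π[g](U)) − π[g]((R ⋈[e=g] U))) → 2
E2 row counts bottom-up:
  U → 4
  π[g](U) → 4
  σ[g<=4](π[g](U)) → 2
  R → 6
  U → 4
  (R ⋈[e=g] U) → 1
  π[g]((R ⋈[e=g] U)) → 1
  (σ[g<=4](π[g](U)) ∪ π[g]((R ⋈[e=g] U))) → 3

E1 result:
g
1
1
E2 result:
g
1
1
7
Witness: (7,) appears 0× in E1 but 1× in E2.

no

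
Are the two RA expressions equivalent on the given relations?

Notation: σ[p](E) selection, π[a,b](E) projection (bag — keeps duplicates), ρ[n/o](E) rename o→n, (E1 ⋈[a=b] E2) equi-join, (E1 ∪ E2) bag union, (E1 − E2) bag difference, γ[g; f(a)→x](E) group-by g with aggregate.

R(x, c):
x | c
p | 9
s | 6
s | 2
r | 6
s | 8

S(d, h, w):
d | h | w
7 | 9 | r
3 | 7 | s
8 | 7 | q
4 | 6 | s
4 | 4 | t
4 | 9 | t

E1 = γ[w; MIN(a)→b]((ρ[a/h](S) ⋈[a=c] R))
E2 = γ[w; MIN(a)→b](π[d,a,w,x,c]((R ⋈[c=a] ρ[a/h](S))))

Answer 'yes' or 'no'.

E1 row counts bottom-up:
  S → 6
  ρ[a/h](S) → 6
  R → 5
  (ρ[a/h](S) ⋈[a=c] R) → 4
  γ[w; MIN(a)→b]((ρ[a/h](S) ⋈[a=c] R)) → 3
E2 row counts bottom-up:
  R → 5
  S → 6
  ρ[a/h](S) → 6
  (R ⋈[c=a] ρ[a/h](S)) → 4
  π[d,a,w,x,c]((R ⋈[c=a] ρ[a/h](S))) → 4
  γ[w; MIN(a)→b](π[d,a,w,x,c]((R ⋈[c=a] ρ[a/h](S)))) → 3

E1 and E2 produce the same multiset:
w | b
r | 9
s | 6
t | 9

yes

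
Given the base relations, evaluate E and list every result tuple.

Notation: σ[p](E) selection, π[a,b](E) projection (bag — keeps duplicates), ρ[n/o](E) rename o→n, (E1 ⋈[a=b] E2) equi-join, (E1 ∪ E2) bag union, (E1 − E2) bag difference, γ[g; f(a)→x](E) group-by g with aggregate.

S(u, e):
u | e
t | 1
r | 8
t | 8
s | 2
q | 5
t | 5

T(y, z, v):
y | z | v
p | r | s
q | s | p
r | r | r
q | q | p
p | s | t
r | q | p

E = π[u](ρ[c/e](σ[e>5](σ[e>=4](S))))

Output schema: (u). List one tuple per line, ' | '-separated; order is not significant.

Row counts bottom-up:
  S → 6
  σ[e>=4](S) → 4
  σ[e>5](σ[e>=4](S)) → 2
  ρ[c/e](σ[e>5](σ[e>=4](S))) → 2
  π[u](ρ[c/e](σ[e>5](σ[e>=4](S)))) → 2

== RESULT ==
u
r
t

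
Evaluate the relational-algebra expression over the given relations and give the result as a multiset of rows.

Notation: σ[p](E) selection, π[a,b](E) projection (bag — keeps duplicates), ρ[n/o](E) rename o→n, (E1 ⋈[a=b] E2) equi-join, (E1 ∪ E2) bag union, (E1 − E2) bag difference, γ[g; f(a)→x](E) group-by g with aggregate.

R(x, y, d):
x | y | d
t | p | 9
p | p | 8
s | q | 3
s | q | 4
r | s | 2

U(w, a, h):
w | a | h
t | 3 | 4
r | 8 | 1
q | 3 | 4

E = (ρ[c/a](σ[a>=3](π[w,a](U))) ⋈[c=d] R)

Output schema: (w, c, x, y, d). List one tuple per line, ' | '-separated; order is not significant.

Per-node cardinality:
  U → 3
  π[w,a](U) → 3
  σ[a>=3](π[w,a](U)) → 3
  ρ[c/a](σ[a>=3](π[w,a](U))) → 3
  R → 5
  (ρ[c/a](σ[a>=3](π[w,a](U))) ⋈[c=d] R) → 3

== RESULT ==
w | c | x | y | d
q | 3 | s | q | 3
r | 8 | p | p | 8
t | 3 | s | q | 3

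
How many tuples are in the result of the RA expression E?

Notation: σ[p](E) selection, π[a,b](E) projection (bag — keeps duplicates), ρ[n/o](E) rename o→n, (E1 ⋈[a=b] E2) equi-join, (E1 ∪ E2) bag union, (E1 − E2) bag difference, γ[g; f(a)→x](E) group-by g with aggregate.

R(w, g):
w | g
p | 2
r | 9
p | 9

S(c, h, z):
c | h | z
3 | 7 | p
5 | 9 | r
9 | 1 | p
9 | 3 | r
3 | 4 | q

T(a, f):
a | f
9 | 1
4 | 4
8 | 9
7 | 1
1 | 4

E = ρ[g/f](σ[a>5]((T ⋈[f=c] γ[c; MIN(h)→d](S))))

Per-node cardinality:
  T → 5
  S → 5
  γ[c; MIN(h)→d](S) → 3
  (T ⋈[f=c] γ[c; MIN(h)→d](S)) → 1
  σ[a>5]((T ⋈[f=c] γ[c; MIN(h)→d](S))) → 1
  ρ[g/f](σ[a>5]((T ⋈[f=c] γ[c; MIN(h)→d](S)))) → 1

|E| = 1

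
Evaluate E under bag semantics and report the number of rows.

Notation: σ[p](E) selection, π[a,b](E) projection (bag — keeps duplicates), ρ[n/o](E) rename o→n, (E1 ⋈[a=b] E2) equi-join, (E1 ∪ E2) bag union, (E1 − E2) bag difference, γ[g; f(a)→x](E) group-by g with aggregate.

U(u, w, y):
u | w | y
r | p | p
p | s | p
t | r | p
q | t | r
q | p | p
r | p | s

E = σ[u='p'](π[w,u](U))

Subexpression sizes:
  U → 6
  π[w,u](U) → 6
  σ[u='p'](π[w,u](U)) → 1

|E| = 1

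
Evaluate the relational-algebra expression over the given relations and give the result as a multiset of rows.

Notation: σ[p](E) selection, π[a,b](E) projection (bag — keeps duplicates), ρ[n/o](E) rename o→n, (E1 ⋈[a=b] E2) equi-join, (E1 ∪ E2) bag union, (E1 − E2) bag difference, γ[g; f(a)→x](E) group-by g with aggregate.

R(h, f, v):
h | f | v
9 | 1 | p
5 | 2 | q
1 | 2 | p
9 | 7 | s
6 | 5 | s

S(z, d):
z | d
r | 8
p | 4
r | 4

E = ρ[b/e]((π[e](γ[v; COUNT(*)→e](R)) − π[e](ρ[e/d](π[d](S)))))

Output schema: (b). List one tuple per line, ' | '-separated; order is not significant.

Per-node cardinality:
  R → 5
  γ[v; COUNT(*)→e](R) → 3
  π[e](γ[v; COUNT(*)→e](R)) → 3
  S → 3
  π[d](S) → 3
  ρ[e/d](π[d](S)) → 3
  π[e](ρ[e/d](π[d](S))) → 3
  (π[e](γ[v; COUNT(*)→e](R)) − π[e](ρ[e/d](π[d](S)))) → 3
  ρ[b/e]((π[e](γ[v; COUNT(*)→e](R)) − π[e](ρ[e/d](π[d](S))))) → 3

== RESULT ==
b
1
2
2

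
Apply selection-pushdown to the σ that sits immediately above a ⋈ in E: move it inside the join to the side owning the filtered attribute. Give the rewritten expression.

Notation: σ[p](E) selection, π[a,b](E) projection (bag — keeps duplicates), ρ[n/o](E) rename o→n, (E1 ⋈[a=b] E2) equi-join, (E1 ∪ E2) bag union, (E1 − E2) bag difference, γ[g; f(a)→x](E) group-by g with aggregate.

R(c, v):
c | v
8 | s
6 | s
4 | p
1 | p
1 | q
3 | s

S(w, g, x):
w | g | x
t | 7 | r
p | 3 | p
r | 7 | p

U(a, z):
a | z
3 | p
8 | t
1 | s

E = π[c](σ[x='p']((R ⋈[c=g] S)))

σ filters on x, owned by the right side.
E' = π[c]((R ⋈[c=g] σ[x='p'](S)))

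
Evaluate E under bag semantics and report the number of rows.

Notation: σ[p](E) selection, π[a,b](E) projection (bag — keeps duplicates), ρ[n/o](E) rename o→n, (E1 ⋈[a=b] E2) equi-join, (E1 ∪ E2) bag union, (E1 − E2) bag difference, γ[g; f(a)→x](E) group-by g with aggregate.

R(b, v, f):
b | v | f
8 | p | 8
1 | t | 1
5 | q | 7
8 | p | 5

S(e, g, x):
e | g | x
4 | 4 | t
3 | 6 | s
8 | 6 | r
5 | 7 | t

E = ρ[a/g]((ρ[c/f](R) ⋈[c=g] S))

Subexpression sizes:
  R → 4
  ρ[c/f](R) → 4
  S → 4
  (ρ[c/f](R) ⋈[c=g] S) → 1
  ρ[a/g]((ρ[c/f](R) ⋈[c=g] S)) → 1

|E| = 1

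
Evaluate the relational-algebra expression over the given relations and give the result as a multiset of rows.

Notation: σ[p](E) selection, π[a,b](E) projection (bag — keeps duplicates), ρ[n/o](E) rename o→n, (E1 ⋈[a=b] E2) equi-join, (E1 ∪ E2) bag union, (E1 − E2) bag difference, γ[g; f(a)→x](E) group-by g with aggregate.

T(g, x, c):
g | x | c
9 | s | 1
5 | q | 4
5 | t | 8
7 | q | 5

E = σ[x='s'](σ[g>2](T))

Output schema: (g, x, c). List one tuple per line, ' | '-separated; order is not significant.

Per-node cardinality:
  T → 4
  σ[g>2](T) → 4
  σ[x='s'](σ[g>2](T)) → 1

== RESULT ==
g | x | c
9 | s | 1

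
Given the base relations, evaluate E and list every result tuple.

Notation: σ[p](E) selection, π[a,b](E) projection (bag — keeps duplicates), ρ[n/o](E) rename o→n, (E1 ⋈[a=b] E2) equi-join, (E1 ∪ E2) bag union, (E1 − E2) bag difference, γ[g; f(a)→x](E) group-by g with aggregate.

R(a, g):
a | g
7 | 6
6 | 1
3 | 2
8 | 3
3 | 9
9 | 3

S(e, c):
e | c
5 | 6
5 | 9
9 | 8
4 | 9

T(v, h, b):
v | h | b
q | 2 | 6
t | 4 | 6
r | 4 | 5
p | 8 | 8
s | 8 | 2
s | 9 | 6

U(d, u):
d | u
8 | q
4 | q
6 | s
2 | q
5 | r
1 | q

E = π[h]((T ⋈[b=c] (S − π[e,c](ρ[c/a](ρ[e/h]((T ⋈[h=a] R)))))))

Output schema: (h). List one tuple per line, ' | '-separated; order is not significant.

Subexpression sizes:
  T → 6
  S → 4
  T → 6
  R → 6
  (T ⋈[h=a] R) → 3
  ρ[e/h]((T ⋈[h=a] R)) → 3
  ρ[c/a](ρ[e/h]((T ⋈[h=a] R))) → 3
  π[e,c](ρ[c/a](ρ[e/h]((T ⋈[h=a] R)))) → 3
  (S − π[e,c](ρ[c/a](ρ[e/h]((T ⋈[h=a] R))))) → 4
  (T ⋈[b=c] (S − π[e,c](ρ[c/a](ρ[e/h]((T ⋈[h=a] R)))))) → 4
  π[h]((T ⋈[b=c] (S − π[e,c](ρ[c/a](ρ[e/h]((T ⋈[h=a] R))))))) → 4

== RESULT ==
h
2
4
8
9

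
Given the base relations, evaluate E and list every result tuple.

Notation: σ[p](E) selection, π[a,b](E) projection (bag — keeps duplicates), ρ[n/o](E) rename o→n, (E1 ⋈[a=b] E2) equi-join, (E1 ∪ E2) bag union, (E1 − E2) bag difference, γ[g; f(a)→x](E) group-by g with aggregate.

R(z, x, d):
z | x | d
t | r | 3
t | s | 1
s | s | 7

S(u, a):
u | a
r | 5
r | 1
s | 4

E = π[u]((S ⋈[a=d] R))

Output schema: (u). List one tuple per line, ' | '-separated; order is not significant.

Row counts bottom-up:
  S → 3
  R → 3
  (S ⋈[a=d] R) → 1
  π[u]((S ⋈[a=d] R)) → 1

== RESULT ==
u
r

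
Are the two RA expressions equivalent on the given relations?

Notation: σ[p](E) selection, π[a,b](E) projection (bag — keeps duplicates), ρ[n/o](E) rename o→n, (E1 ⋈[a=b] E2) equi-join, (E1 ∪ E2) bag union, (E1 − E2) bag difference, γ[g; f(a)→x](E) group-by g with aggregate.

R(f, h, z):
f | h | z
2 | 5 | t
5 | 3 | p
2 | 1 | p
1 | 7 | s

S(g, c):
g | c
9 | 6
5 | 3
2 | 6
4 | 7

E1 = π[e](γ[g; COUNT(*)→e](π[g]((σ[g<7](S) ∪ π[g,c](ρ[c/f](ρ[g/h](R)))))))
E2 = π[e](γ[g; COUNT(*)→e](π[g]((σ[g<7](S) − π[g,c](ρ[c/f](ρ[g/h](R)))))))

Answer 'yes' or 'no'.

E1 stepwise |·|:
  S → 4
  σ[g<7](S) → 3
  R → 4
  ρ[g/h](R) → 4
  ρ[c/f](ρ[g/h](R)) → 4
  π[g,c](ρ[c/f](ρ[g/h](R))) → 4
  (σ[g<7](S) ∪ π[g,c](ρ[c/f](ρ[g/h](R)))) → 7
  π[g]((σ[g<7](S) ∪ π[g,c](ρ[c/f](ρ[g/h](R))))) → 7
  γ[g; COUNT(*)→e](π[g]((σ[g<7](S) ∪ π[g,c](ρ[c/f](ρ[g/h](R)))))) → 6
  π[e](γ[g; COUNT(*)→e](π[g]((σ[g<7](S) ∪ π[g,c](ρ[c/f](ρ[g/h](R))))))) → 6
E2 stepwise |·|:
  S → 4
  σ[g<7](S) → 3
  R → 4
  ρ[g/h](R) → 4
  ρ[c/f](ρ[g/h](R)) → 4
  π[g,c](ρ[c/f](ρ[g/h](R))) → 4
  (σ[g<7](S) − π[g,c](ρ[c/f](ρ[g/h](R)))) → 3
  π[g]((σ[g<7](S) − π[g,c](ρ[c/f](ρ[g/h](R))))) → 3
  γ[g; COUNT(*)→e](π[g]((σ[g<7](S) − π[g,c](ρ[c/f](ρ[g/h](R)))))) → 3
  π[e](γ[g; COUNT(*)→e](π[g]((σ[g<7](S) − π[g,c](ρ[c/f](ρ[g/h](R))))))) → 3

E1 result:
e
1
1
1
1
1
2
E2 result:
e
1
1
1
Witness: (1,) appears 5× in E1 but 3× in E2.

no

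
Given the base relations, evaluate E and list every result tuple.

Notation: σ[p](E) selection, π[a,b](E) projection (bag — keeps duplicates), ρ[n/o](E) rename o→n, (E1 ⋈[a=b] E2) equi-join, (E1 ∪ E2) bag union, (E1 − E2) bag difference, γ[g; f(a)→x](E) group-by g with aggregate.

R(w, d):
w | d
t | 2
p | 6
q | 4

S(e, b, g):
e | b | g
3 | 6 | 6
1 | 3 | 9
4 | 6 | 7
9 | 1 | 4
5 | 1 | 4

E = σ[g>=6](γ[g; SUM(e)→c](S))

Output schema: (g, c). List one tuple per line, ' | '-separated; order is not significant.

Subexpression sizes:
  S → 5
  γ[g; SUM(e)→c](S) → 4
  σ[g>=6](γ[g; SUM(e)→c](S)) → 3

== RESULT ==
g | c
6 | 3
7 | 4
9 | 1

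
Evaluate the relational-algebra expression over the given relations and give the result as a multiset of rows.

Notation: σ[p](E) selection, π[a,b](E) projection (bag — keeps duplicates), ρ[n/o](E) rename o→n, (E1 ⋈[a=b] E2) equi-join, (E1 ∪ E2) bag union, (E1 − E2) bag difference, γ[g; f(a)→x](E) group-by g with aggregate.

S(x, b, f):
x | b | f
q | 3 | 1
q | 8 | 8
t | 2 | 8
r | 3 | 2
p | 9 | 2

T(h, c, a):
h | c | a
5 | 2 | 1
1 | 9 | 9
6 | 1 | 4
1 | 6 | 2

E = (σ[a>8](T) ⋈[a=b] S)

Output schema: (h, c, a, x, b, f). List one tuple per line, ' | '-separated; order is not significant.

Subexpression sizes:
  T → 4
  σ[a>8](T) → 1
  S → 5
  (σ[a>8](T) ⋈[a=b] S) → 1

== RESULT ==
h | c | a | x | b | f
1 | 9 | 9 | p | 9 | 2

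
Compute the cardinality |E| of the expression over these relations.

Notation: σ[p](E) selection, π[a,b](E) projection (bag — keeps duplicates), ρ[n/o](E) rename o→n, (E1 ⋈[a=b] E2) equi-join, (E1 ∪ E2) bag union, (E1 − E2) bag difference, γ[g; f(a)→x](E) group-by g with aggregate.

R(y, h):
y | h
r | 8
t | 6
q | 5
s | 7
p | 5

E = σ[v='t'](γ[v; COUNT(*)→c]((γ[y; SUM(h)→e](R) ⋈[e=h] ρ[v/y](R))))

Row counts bottom-up:
  R → 5
  γ[y; SUM(h)→e](R) → 5
  R → 5
  ρ[v/y](R) → 5
  (γ[y; SUM(h)→e](R) ⋈[e=h] ρ[v/y](R)) → 7
  γ[v; COUNT(*)→c]((γ[y; SUM(h)→e](R) ⋈[e=h] ρ[v/y](R))) → 5
  σ[v='t'](γ[v; COUNT(*)→c]((γ[y; SUM(h)→e](R) ⋈[e=h] ρ[v/y](R)))) → 1

|E| = 1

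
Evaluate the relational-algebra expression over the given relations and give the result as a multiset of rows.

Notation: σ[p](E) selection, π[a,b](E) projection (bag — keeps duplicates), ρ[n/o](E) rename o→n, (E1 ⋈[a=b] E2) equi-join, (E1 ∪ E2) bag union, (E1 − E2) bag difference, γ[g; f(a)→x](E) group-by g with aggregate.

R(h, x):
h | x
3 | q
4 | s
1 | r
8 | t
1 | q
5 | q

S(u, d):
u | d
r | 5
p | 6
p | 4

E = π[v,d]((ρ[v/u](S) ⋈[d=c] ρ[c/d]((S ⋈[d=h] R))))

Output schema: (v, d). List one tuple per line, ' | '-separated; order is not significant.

Subexpression sizes:
  S → 3
  ρ[v/u](S) → 3
  S → 3
  R → 6
  (S ⋈[d=h] R) → 2
  ρ[c/d]((S ⋈[d=h] R)) → 2
  (ρ[v/u](S) ⋈[d=c] ρ[c/d]((S ⋈[d=h] R))) → 2
  π[v,d]((ρ[v/u](S) ⋈[d=c] ρ[c/d]((S ⋈[d=h] R)))) → 2

== RESULT ==
v | d
p | 4
r | 5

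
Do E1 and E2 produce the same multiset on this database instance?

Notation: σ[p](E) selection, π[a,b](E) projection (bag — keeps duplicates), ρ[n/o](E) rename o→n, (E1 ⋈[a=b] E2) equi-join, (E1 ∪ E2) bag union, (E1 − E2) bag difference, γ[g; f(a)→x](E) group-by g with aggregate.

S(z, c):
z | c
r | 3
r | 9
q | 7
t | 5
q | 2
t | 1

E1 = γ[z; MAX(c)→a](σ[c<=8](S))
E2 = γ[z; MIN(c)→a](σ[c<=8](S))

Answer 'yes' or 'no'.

E1 stepwise |·|:
  S → 6
  σ[c<=8](S) → 5
  γ[z; MAX(c)→a](σ[c<=8](S)) → 3
E2 stepwise |·|:
  S → 6
  σ[c<=8](S) → 5
  γ[z; MIN(c)→a](σ[c<=8](S)) → 3

E1 result:
z | a
q | 7
r | 3
t | 5
E2 result:
z | a
q | 2
r | 3
t | 1
Witness: ('t', 1) appears 0× in E1 but 1× in E2.

no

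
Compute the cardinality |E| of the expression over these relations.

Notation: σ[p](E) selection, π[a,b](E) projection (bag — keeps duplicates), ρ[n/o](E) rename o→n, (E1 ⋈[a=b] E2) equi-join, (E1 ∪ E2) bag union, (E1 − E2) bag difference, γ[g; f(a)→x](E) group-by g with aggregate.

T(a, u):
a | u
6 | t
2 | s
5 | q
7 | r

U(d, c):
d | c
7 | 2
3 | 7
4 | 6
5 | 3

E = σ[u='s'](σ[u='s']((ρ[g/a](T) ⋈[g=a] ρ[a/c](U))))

Stepwise |·|:
  T → 4
  ρ[g/a](T) → 4
  U → 4
  ρ[a/c](U) → 4
  (ρ[g/a](T) ⋈[g=a] ρ[a/c](U)) → 3
  σ[u='s']((ρ[g/a](T) ⋈[g=a] ρ[a/c](U))) → 1
  σ[u='s'](σ[u='s']((ρ[g/a](T) ⋈[g=a] ρ[a/c](U)))) → 1

|E| = 1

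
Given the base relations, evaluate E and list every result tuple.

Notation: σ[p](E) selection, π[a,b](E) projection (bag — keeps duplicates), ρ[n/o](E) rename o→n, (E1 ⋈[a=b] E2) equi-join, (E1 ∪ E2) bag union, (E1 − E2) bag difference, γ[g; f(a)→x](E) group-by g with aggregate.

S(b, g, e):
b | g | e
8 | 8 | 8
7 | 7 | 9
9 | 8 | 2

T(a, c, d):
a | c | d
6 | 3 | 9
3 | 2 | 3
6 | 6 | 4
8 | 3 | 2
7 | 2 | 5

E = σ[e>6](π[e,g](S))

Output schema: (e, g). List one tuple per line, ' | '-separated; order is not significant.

Per-node cardinality:
  S → 3
  π[e,g](S) → 3
  σ[e>6](π[e,g](S)) → 2

== RESULT ==
e | g
8 | 8
9 | 7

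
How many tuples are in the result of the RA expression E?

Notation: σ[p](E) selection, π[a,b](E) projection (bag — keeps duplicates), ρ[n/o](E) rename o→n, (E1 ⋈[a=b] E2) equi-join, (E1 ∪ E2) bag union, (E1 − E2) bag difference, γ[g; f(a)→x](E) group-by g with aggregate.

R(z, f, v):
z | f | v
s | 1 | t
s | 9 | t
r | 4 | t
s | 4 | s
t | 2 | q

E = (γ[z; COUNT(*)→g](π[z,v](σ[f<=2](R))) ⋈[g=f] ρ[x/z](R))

Per-node cardinality:
  R → 5
  σ[f<=2](R) → 2
  π[z,v](σ[f<=2](R)) → 2
  γ[z; COUNT(*)→g](π[z,v](σ[f<=2](R))) → 2
  R → 5
  ρ[x/z](R) → 5
  (γ[z; COUNT(*)→g](π[z,v](σ[f<=2](R))) ⋈[g=f] ρ[x/z](R)) → 2

|E| = 2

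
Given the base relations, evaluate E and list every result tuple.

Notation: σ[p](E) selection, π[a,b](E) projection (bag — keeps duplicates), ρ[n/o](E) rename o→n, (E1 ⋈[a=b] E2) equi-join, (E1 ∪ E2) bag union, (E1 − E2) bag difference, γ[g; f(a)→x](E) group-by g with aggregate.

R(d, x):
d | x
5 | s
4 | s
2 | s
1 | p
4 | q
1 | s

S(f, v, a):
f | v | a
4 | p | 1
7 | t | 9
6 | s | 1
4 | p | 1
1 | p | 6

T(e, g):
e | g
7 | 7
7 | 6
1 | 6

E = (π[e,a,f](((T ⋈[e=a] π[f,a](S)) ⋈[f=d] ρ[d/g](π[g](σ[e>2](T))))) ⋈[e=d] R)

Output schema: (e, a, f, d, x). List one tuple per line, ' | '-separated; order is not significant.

Row counts bottom-up:
  T → 3
  S → 5
  π[f,a](S) → 5
  (T ⋈[e=a] π[f,a](S)) → 3
  T → 3
  σ[e>2](T) → 2
  π[g](σ[e>2](T)) → 2
  ρ[d/g](π[g](σ[e>2](T))) → 2
  ((T ⋈[e=a] π[f,a](S)) ⋈[f=d] ρ[d/g](π[g](σ[e>2](T)))) → 1
  π[e,a,f](((T ⋈[e=a] π[f,a](S)) ⋈[f=d] ρ[d/g](π[g](σ[e>2](T))))) → 1
  R → 6
  (π[e,a,f](((T ⋈[e=a] π[f,a](S)) ⋈[f=d] ρ[d/g](π[g](σ[e>2](T))))) ⋈[e=d] R) → 2

== RESULT ==
e | a | f | d | x
1 | 1 | 6 | 1 | p
1 | 1 | 6 | 1 | s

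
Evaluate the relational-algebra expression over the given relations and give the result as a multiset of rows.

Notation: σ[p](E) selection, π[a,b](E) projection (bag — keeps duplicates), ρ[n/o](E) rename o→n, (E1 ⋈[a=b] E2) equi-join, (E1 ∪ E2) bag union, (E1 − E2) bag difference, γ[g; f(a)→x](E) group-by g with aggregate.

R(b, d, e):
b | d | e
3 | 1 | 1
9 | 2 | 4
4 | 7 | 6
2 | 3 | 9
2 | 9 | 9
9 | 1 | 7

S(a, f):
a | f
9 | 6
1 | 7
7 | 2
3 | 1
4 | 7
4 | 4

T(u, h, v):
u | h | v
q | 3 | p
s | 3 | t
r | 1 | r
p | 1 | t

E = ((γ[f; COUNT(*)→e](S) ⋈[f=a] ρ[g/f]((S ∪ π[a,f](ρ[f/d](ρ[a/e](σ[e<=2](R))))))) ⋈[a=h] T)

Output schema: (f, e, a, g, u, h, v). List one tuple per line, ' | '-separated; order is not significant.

Per-node cardinality:
  S → 6
  γ[f; COUNT(*)→e](S) → 5
  S → 6
  R → 6
  σ[e<=2](R) → 1
  ρ[a/e](σ[e<=2](R)) → 1
  ρ[f/d](ρ[a/e](σ[e<=2](R))) → 1
  π[a,f](ρ[f/d](ρ[a/e](σ[e<=2](R)))) → 1
  (S ∪ π[a,f](ρ[f/d](ρ[a/e](σ[e<=2](R))))) → 7
  ρ[g/f]((S ∪ π[a,f](ρ[f/d](ρ[a/e](σ[e<=2](R)))))) → 7
  (γ[f; COUNT(*)→e](S) ⋈[f=a] ρ[g/f]((S ∪ π[a,f](ρ[f/d](ρ[a/e](σ[e<=2](R))))))) → 5
  T → 4
  ((γ[f; COUNT(*)→e](S) ⋈[f=a] ρ[g/f]((S ∪ π[a,f](ρ[f/d](ρ[a/e](σ[e<=2](R))))))) ⋈[a=h] T) → 4

== RESULT ==
f | e | a | g | u | h | v
1 | 1 | 1 | 1 | p | 1 | t
1 | 1 | 1 | 1 | r | 1 | r
1 | 1 | 1 | 7 | p | 1 | t
1 | 1 | 1 | 7 | r | 1 | r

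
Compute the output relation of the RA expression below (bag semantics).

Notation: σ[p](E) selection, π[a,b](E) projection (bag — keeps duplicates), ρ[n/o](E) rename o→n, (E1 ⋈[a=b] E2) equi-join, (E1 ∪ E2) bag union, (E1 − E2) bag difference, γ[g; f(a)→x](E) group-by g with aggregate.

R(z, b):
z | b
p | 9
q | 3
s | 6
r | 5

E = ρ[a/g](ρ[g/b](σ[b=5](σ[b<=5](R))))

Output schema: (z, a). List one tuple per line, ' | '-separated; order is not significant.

Stepwise |·|:
  R → 4
  σ[b<=5](R) → 2
  σ[b=5](σ[b<=5](R)) → 1
  ρ[g/b](σ[b=5](σ[b<=5](R))) → 1
  ρ[a/g](ρ[g/b](σ[b=5](σ[b<=5](R)))) → 1

== RESULT ==
z | a
r | 5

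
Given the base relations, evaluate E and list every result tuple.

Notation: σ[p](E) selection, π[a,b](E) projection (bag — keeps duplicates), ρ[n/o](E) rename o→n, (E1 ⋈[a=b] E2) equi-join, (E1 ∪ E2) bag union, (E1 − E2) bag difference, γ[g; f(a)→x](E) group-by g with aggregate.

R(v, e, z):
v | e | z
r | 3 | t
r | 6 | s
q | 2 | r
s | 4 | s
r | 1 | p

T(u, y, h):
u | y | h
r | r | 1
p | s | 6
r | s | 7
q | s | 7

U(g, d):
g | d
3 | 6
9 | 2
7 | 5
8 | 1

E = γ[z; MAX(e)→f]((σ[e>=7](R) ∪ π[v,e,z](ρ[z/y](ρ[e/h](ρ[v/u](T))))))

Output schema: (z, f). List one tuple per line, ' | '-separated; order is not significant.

Subexpression sizes:
  R → 5
  σ[e>=7](R) → 0
  T → 4
  ρ[v/u](T) → 4
  ρ[e/h](ρ[v/u](T)) → 4
  ρ[z/y](ρ[e/h](ρ[v/u](T))) → 4
  π[v,e,z](ρ[z/y](ρ[e/h](ρ[v/u](T)))) → 4
  (σ[e>=7](R) ∪ π[v,e,z](ρ[z/y](ρ[e/h](ρ[v/u](T))))) → 4
  γ[z; MAX(e)→f]((σ[e>=7](R) ∪ π[v,e,z](ρ[z/y](ρ[e/h](ρ[v/u](T)))))) → 2

== RESULT ==
z | f
r | 1
s | 7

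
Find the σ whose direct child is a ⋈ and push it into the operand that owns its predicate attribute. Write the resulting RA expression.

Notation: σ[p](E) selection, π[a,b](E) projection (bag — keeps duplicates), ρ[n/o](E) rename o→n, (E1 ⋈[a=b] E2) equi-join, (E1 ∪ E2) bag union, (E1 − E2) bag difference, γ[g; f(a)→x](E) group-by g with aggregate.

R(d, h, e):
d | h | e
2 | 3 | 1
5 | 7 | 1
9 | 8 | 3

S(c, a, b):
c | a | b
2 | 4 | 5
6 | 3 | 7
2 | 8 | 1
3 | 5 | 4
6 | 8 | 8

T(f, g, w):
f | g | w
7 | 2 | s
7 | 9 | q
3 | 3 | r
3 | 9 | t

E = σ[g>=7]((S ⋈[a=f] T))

σ filters on g, owned by the right side.
E' = (S ⋈[a=f] σ[g>=7](T))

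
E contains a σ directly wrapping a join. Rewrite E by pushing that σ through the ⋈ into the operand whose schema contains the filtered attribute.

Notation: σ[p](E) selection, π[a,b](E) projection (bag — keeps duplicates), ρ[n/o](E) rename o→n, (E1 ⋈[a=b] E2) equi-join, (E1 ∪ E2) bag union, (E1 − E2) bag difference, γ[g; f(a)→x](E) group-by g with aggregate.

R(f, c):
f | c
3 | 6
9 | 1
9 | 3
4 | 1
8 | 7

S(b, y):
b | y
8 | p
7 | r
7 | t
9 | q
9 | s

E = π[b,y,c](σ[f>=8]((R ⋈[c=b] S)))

σ filters on f, owned by the left side.
E' = π[b,y,c]((σ[f>=8](R) ⋈[c=b] S))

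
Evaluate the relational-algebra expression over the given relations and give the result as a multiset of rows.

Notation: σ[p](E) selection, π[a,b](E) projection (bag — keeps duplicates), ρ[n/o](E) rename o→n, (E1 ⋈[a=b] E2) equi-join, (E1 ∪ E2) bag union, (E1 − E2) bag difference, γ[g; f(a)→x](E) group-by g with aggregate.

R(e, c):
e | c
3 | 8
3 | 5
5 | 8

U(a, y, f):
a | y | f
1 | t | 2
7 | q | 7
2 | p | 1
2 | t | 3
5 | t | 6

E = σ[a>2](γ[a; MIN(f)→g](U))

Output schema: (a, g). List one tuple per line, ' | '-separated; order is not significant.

Per-node cardinality:
  U → 5
  γ[a; MIN(f)→g](U) → 4
  σ[a>2](γ[a; MIN(f)→g](U)) → 2

== RESULT ==
a | g
5 | 6
7 | 7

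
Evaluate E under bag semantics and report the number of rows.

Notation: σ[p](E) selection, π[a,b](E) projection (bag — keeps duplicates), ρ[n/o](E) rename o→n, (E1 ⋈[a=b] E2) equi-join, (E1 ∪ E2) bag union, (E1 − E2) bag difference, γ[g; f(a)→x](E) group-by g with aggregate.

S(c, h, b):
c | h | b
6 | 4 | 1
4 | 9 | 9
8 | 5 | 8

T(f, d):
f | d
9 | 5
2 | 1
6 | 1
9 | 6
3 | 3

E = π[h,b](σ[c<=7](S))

Stepwise |·|:
  S → 3
  σ[c<=7](S) → 2
  π[h,b](σ[c<=7](S)) → 2

|E| = 2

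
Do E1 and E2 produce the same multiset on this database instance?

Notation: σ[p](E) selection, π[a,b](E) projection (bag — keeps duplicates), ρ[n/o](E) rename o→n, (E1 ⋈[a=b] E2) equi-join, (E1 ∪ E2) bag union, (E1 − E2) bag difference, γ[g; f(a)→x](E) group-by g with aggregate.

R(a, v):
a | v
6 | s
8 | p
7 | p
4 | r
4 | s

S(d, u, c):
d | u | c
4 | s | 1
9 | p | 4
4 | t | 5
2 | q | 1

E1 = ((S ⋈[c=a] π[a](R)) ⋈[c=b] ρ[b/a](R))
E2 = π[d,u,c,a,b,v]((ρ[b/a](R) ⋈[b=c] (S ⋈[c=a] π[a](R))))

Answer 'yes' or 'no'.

E1 stepwise |·|:
  S → 4
  R → 5
  π[a](R) → 5
  (S ⋈[c=a] π[a](R)) → 2
  R → 5
  ρ[b/a](R) → 5
  ((S ⋈[c=a] π[a](R)) ⋈[c=b] ρ[b/a](R)) → 4
E2 stepwise |·|:
  R → 5
  ρ[b/a](R) → 5
  S → 4
  R → 5
  π[a](R) → 5
  (S ⋈[c=a] π[a](R)) → 2
  (ρ[b/a](R) ⋈[b=c] (S ⋈[c=a] π[a](R))) → 4
  π[d,u,c,a,b,v]((ρ[b/a](R) ⋈[b=c] (S ⋈[c=a] π[a](R)))) → 4

E1 and E2 produce the same multiset:
d | u | c | a | b | v
9 | p | 4 | 4 | 4 | r
9 | p | 4 | 4 | 4 | r
9 | p | 4 | 4 | 4 | s
9 | p | 4 | 4 | 4 | s

yes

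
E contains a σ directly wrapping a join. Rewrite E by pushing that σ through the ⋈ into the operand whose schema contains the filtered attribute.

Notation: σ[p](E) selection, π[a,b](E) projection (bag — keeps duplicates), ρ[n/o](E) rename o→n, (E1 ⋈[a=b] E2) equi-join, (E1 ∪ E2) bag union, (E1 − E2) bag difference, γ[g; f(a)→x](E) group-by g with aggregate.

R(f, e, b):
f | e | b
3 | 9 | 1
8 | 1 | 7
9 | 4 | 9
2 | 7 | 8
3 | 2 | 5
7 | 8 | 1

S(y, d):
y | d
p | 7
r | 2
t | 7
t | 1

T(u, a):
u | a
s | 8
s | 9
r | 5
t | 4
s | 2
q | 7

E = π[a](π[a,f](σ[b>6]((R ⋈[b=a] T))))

σ filters on b, owned by the left side.
E' = π[a](π[a,f]((σ[b>6](R) ⋈[b=a] T)))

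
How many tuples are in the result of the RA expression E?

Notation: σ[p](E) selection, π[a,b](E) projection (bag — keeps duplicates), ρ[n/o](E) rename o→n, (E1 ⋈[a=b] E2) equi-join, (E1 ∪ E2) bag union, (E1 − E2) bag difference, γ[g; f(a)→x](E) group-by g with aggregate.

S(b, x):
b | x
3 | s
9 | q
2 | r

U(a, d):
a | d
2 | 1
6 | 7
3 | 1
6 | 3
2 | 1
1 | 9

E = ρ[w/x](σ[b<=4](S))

Stepwise |·|:
  S → 3
  σ[b<=4](S) → 2
  ρ[w/x](σ[b<=4](S)) → 2

|E| = 2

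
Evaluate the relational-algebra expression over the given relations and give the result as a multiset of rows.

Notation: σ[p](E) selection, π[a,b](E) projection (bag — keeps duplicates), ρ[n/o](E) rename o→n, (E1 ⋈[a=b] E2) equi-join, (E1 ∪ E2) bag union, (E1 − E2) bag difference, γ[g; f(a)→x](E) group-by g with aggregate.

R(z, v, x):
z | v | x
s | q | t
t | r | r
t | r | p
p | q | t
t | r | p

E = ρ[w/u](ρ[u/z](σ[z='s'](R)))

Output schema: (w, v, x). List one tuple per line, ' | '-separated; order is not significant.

Per-node cardinality:
  R → 5
  σ[z='s'](R) → 1
  ρ[u/z](σ[z='s'](R)) → 1
  ρ[w/u](ρ[u/z](σ[z='s'](R))) → 1

== RESULT ==
w | v | x
s | q | t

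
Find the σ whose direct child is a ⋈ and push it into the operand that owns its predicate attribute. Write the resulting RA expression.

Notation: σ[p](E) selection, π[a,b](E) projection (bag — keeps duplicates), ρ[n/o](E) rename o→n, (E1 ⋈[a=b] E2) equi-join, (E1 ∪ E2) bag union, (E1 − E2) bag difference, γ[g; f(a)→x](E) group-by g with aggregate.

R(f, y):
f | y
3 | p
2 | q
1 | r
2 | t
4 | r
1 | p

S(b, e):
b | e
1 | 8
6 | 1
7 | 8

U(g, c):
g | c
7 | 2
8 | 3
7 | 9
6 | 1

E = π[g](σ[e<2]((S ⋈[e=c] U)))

σ filters on e, owned by the left side.
E' = π[g]((σ[e<2](S) ⋈[e=c] U))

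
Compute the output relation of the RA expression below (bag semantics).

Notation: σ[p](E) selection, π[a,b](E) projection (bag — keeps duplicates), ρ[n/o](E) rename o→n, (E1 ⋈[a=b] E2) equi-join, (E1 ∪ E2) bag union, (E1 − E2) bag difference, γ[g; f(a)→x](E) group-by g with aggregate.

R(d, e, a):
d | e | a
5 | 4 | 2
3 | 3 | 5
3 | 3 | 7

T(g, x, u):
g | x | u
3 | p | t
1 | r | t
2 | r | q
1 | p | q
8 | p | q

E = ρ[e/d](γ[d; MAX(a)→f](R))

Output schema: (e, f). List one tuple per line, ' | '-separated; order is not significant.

Subexpression sizes:
  R → 3
  γ[d; MAX(a)→f](R) → 2
  ρ[e/d](γ[d; MAX(a)→f](R)) → 2

== RESULT ==
e | f
3 | 7
5 | 2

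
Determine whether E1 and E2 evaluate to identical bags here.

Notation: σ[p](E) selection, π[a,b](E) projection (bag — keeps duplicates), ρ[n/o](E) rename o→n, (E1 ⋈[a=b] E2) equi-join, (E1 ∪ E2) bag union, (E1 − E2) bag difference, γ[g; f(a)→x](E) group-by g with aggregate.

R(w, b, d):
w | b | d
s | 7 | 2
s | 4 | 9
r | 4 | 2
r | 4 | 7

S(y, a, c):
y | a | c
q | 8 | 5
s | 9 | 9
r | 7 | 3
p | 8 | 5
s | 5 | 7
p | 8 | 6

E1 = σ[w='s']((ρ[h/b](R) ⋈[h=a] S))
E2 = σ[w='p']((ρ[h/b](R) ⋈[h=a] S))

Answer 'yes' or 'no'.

E1 subexpression sizes:
  R → 4
  ρ[h/b](R) → 4
  S → 6
  (ρ[h/b](R) ⋈[h=a] S) → 1
  σ[w='s']((ρ[h/b](R) ⋈[h=a] S)) → 1
E2 subexpression sizes:
  R → 4
  ρ[h/b](R) → 4
  S → 6
  (ρ[h/b](R) ⋈[h=a] S) → 1
  σ[w='p']((ρ[h/b](R) ⋈[h=a] S)) → 0

E1 result:
w | h | d | y | a | c
s | 7 | 2 | r | 7 | 3
E2 result:
w | h | d | y | a | c
(0 rows)
Witness: ('s', 7, 2, 'r', 7, 3) appears 1× in E1 but 0× in E2.

no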